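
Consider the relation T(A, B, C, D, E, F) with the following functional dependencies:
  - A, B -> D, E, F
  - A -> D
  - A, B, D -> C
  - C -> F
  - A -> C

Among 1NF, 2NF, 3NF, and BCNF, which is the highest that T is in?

Candidate key: {A, B}. Prime attributes: {A, B}.
A -> D: {A}⁺ = {A, C, D, F}, which is not all of the attributes, so the left side is not a superkey — BCNF is violated.
Because {D} is non-prime and the left side of A -> D is not a superkey, the relation is not in 3NF.
Since {A} ⊂ {A, B} and {A}⁺ ⊇ {C, D, F} with {C, D, F} non-prime, there is a partial dependency; 2NF fails.

1NF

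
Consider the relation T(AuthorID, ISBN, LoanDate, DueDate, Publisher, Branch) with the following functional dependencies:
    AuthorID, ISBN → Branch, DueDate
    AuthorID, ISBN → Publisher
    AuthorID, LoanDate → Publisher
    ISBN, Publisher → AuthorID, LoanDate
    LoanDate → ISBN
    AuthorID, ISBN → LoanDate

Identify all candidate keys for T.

{AuthorID, ISBN}, {AuthorID, LoanDate}, {ISBN, Publisher}, {LoanDate, Publisher}

{AuthorID, ISBN}⁺ = {AuthorID, Branch, DueDate, ISBN, LoanDate, Publisher}, which is every attribute, so {AuthorID, ISBN} is a candidate key.
{AuthorID, LoanDate}⁺ = {AuthorID, Branch, DueDate, ISBN, LoanDate, Publisher}, which is every attribute, so {AuthorID, LoanDate} is a candidate key.
{ISBN, Publisher}⁺ = {AuthorID, Branch, DueDate, ISBN, LoanDate, Publisher}, which is every attribute, so {ISBN, Publisher} is a candidate key.
{LoanDate, Publisher}⁺ = {AuthorID, Branch, DueDate, ISBN, LoanDate, Publisher}, which is every attribute, so {LoanDate, Publisher} is a candidate key.
No proper subset of any of these is a key, and no other minimal superkey exists.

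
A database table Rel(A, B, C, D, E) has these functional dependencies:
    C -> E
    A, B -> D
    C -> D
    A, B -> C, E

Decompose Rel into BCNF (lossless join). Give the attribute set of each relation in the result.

{A, B, C}; {C, D, E}

Candidate key of the original relation: {A, B}.
In {A, B, C, D, E}, {C} is not a superkey ({C}⁺ restricted to this set is {C, D, E}), so split on C -> D, E into {C, D, E} and {A, B, C}.
{C, D, E} has no BCNF violation.
{A, B, C} has no BCNF violation.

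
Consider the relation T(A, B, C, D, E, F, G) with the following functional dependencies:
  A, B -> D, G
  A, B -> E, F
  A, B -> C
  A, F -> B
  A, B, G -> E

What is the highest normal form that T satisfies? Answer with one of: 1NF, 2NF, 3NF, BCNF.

BCNF

Candidate keys: {A, B}, {A, F}. Prime attributes: {A, B, F}.
The left-hand side of every FD is a superkey, so BCNF is satisfied.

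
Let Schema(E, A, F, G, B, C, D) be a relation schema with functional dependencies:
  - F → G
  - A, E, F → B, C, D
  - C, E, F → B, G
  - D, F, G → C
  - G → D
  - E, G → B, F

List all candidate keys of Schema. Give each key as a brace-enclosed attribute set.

{A, E, F}, {A, E, G}

No FD produces {A, E}, so they must be in every candidate key.
{A, E, F}⁺ = {A, B, C, D, E, F, G} — all of the relation — so {A, E, F} is a candidate key.
{A, E, G}⁺ = {A, B, C, D, E, F, G} — all of the relation — so {A, E, G} is a candidate key.
These are minimal and exhaustive — every other superkey contains one of them.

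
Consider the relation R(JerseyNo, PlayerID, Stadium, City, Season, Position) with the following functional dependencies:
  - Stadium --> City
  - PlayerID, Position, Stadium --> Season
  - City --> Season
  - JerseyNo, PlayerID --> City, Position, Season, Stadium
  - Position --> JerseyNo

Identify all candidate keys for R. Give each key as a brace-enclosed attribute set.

{JerseyNo, PlayerID}, {PlayerID, Position}

Attributes never on any right-hand side: {PlayerID} — every candidate key must contain it.
{JerseyNo, PlayerID} is a candidate key since {JerseyNo, PlayerID}⁺ = {City, JerseyNo, PlayerID, Position, Season, Stadium} covers every attribute.
{PlayerID, Position} is a candidate key since {PlayerID, Position}⁺ = {City, JerseyNo, PlayerID, Position, Season, Stadium} covers every attribute.
These are minimal and exhaustive — every other superkey contains one of them.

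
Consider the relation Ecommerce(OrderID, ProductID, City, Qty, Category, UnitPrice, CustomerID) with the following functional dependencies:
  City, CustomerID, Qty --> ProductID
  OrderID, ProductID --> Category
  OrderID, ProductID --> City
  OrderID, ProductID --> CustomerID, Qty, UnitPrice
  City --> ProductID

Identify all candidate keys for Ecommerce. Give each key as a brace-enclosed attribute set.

{OrderID} never appears on the right of any FD, so every key must include it.
{City, OrderID}⁺ = {Category, City, CustomerID, OrderID, ProductID, Qty, UnitPrice}, which is every attribute, so {City, OrderID} is a candidate key.
{OrderID, ProductID}⁺ = {Category, City, CustomerID, OrderID, ProductID, Qty, UnitPrice}, which is every attribute, so {OrderID, ProductID} is a candidate key.
Any other superkey properly contains one of these, so there are no further candidate keys.

{City, OrderID}, {OrderID, ProductID}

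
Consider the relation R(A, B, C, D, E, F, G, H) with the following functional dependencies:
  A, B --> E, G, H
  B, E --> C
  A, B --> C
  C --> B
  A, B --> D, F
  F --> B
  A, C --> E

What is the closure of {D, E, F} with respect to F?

Start with {D, E, F}.
F --> B applies; add {B} → now {B, D, E, F}.
B, E --> C applies; add {C} → now {B, C, D, E, F}.
No further FD applies.

{B, C, D, E, F}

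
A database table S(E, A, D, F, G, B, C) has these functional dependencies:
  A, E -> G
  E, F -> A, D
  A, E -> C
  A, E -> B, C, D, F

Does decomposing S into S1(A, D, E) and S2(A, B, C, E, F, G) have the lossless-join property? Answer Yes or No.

The shared attributes are {A, E} and {A, E}⁺ = {A, B, C, D, E, F, G}.
This includes all of S1, so the common attributes are a superkey of S1 — the join is lossless.

Yes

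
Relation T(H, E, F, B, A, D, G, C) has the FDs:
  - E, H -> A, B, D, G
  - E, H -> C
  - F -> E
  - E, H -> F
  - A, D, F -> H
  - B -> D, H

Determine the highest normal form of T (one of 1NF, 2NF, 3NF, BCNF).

Candidate keys: {A, D, F}, {B, E}, {B, F}, {E, H}, {F, H}. Prime attributes: {A, B, D, E, F, H}.
For F -> E we have {F}⁺ = {E, F}; {F} is not a superkey, so BCNF fails.
But every attribute on its right side ({E}) is prime, and the same holds for every other non-superkey FD, so 3NF still holds.

3NF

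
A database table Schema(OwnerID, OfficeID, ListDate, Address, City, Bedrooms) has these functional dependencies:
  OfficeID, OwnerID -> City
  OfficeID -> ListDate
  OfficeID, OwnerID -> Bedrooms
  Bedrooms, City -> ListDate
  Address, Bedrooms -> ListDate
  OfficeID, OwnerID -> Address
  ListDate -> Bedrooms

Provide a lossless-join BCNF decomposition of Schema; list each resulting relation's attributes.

{Address, City, OfficeID, OwnerID}; {Bedrooms, ListDate}; {ListDate, OfficeID}

Candidate key of the original relation: {OfficeID, OwnerID}.
Within {Address, Bedrooms, City, ListDate, OfficeID, OwnerID}: {OfficeID}⁺ ∩ {Address, Bedrooms, City, ListDate, OfficeID, OwnerID} = {Bedrooms, ListDate, OfficeID}, not the whole set, so OfficeID -> Bedrooms, ListDate violates BCNF; decompose into {Bedrooms, ListDate, OfficeID} and {Address, City, OfficeID, OwnerID}.
Within {Bedrooms, ListDate, OfficeID}: {ListDate}⁺ ∩ {Bedrooms, ListDate, OfficeID} = {Bedrooms, ListDate}, not the whole set, so ListDate -> Bedrooms violates BCNF; decompose into {Bedrooms, ListDate} and {ListDate, OfficeID}.
{Bedrooms, ListDate}: every determinant is a superkey — BCNF.
{ListDate, OfficeID}: every determinant is a superkey — BCNF.
{Address, City, OfficeID, OwnerID}: every determinant is a superkey — BCNF.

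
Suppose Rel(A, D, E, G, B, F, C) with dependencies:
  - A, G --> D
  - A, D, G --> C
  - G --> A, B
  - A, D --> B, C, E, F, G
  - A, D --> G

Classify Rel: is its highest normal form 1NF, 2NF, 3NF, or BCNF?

BCNF

Candidate keys: {A, D}, {G}. Prime attributes: {A, D, G}.
Each dependency's left side is a superkey — BCNF holds.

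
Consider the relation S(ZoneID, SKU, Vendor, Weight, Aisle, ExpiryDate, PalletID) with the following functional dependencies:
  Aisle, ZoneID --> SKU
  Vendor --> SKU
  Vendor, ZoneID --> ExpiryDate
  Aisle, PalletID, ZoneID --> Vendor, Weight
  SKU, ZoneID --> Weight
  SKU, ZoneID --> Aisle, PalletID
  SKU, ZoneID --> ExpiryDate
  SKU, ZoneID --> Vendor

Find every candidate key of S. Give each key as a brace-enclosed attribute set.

No FD produces {ZoneID}, so it must be in every candidate key.
{Aisle, ZoneID}⁺ = {Aisle, ExpiryDate, PalletID, SKU, Vendor, Weight, ZoneID}, which is every attribute, so {Aisle, ZoneID} is a candidate key.
{SKU, ZoneID}⁺ = {Aisle, ExpiryDate, PalletID, SKU, Vendor, Weight, ZoneID}, which is every attribute, so {SKU, ZoneID} is a candidate key.
{Vendor, ZoneID}⁺ = {Aisle, ExpiryDate, PalletID, SKU, Vendor, Weight, ZoneID}, which is every attribute, so {Vendor, ZoneID} is a candidate key.
No proper subset of any of these is a key, and no other minimal superkey exists.

{Aisle, ZoneID}, {SKU, ZoneID}, {Vendor, ZoneID}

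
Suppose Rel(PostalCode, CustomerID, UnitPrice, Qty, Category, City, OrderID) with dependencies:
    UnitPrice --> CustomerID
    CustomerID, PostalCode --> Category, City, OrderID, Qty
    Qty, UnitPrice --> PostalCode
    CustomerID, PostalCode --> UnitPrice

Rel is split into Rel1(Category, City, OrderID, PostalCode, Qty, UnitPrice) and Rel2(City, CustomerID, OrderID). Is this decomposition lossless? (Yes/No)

The shared attributes are {City, OrderID} and {City, OrderID}⁺ = {City, OrderID}.
The closure covers neither Rel1 nor Rel2 entirely; the join is not lossless.

No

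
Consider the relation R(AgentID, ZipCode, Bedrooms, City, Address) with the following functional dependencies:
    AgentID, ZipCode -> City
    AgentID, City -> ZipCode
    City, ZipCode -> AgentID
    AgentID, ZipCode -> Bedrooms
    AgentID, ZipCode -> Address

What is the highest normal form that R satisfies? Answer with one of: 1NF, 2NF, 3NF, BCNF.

Candidate keys: {AgentID, City}, {AgentID, ZipCode}, {City, ZipCode}. Prime attributes: {AgentID, City, ZipCode}.
Each dependency's left side is a superkey — BCNF holds.

BCNF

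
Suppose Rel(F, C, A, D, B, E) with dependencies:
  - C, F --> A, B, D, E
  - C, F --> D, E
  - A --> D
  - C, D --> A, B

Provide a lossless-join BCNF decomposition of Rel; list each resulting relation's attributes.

Candidate key of the original relation: {C, F}.
{A, B, C, D, E, F}: {A} determines {A, D} here but is not a superkey — split on A --> D, giving {A, D} and {A, B, C, E, F}.
{A, D}: every determinant is a superkey — BCNF.
{A, B, C, E, F}: {A, C} determines {A, B, C} here but is not a superkey — split on A, C --> B, giving {A, B, C} and {A, C, E, F}.
{A, B, C}: every determinant is a superkey — BCNF.
{A, C, E, F}: every determinant is a superkey — BCNF.

{A, B, C}; {A, C, E, F}; {A, D}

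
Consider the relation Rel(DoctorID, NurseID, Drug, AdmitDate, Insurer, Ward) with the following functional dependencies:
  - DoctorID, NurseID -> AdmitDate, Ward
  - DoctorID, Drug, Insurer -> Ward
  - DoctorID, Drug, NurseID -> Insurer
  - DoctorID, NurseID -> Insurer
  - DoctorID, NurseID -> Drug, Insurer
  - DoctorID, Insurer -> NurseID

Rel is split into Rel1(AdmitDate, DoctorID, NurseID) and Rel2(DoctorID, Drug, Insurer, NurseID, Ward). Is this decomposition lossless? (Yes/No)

Yes

Common attributes: {DoctorID, NurseID}; their closure is {AdmitDate, DoctorID, Drug, Insurer, NurseID, Ward}.
Since Rel1 ⊆ {AdmitDate, DoctorID, Drug, Insurer, NurseID, Ward}, the intersection is a superkey of Rel1; the decomposition is lossless.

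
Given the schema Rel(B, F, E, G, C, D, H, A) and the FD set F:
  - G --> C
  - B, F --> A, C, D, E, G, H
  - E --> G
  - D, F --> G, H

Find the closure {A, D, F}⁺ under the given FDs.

Start with {A, D, F}.
D, F --> G, H applies; add {G, H} → now {A, D, F, G, H}.
G --> C applies; add {C} → now {A, C, D, F, G, H}.
No further FD applies.

{A, C, D, F, G, H}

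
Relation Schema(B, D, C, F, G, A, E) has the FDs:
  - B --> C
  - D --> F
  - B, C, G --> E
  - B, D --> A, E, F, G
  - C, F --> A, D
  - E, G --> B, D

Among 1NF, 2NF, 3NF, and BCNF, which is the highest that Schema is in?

1NF

Candidate keys: {B, D}, {B, F}, {B, G}, {E, G}. Prime attributes: {B, D, E, F, G}.
For B --> C we have {B}⁺ = {B, C}; {B} is not a superkey, so BCNF fails.
Because {C} is non-prime and the left side of B --> C is not a superkey, the relation is not in 3NF.
The proper key subset {B} of {B, D} determines non-prime {C}, so the relation is not even in 2NF.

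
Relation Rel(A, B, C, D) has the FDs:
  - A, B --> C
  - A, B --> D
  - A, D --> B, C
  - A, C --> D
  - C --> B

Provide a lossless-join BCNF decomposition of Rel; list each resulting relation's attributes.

{A, C, D}; {B, C}

Candidate keys of the original relation: {A, B}, {A, C}, {A, D}.
In {A, B, C, D}, {C} is not a superkey ({C}⁺ restricted to this set is {B, C}), so split on C --> B into {B, C} and {A, C, D}.
{B, C} has no BCNF violation.
{A, C, D} has no BCNF violation.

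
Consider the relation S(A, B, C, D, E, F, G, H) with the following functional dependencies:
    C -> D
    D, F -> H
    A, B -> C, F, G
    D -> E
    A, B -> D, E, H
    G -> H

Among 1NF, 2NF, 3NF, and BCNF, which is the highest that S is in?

2NF

Candidate key: {A, B}. Prime attributes: {A, B}.
For C -> D we have {C}⁺ = {C, D, E}; {C} is not a superkey, so BCNF fails.
C -> D has non-prime {D} on the right and a non-superkey on the left, so 3NF fails.
Checking every proper subset of each key, none determines a non-prime attribute — 2NF is satisfied.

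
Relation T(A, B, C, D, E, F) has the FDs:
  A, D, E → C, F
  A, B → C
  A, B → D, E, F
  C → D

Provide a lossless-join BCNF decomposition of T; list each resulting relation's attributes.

Candidate key of the original relation: {A, B}.
{A, B, C, D, E, F}: {A, D, E} determines {A, C, D, E, F} here but is not a superkey — split on A, D, E → C, F, giving {A, C, D, E, F} and {A, B, D, E}.
{A, C, D, E, F}: {C} determines {C, D} here but is not a superkey — split on C → D, giving {C, D} and {A, C, E, F}.
{C, D} is in BCNF.
{A, C, E, F} is in BCNF.
{A, B, D, E} is in BCNF.

{A, B, D, E}; {A, C, E, F}; {C, D}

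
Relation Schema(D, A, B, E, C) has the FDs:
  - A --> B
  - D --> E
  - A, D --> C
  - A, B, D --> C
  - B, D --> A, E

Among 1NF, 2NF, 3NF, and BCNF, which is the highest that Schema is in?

1NF

Candidate keys: {A, D}, {B, D}. Prime attributes: {A, B, D}.
For A --> B we have {A}⁺ = {A, B}; {A} is not a superkey, so BCNF fails.
D --> E determines the non-prime attribute {E} from a non-superkey — 3NF is violated.
Since {D} ⊂ {A, D} and {D}⁺ ⊇ {E} with {E} non-prime, there is a partial dependency; 2NF fails.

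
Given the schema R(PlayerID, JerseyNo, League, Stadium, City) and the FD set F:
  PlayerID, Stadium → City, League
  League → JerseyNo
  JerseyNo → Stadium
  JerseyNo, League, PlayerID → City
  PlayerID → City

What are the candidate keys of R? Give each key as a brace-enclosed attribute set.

No FD produces {PlayerID}, so it must be in every candidate key.
{JerseyNo, PlayerID}⁺ = {City, JerseyNo, League, PlayerID, Stadium}, which is every attribute, so {JerseyNo, PlayerID} is a candidate key.
{League, PlayerID}⁺ = {City, JerseyNo, League, PlayerID, Stadium}, which is every attribute, so {League, PlayerID} is a candidate key.
{PlayerID, Stadium}⁺ = {City, JerseyNo, League, PlayerID, Stadium}, which is every attribute, so {PlayerID, Stadium} is a candidate key.
Any other superkey properly contains one of these, so there are no further candidate keys.

{JerseyNo, PlayerID}, {League, PlayerID}, {PlayerID, Stadium}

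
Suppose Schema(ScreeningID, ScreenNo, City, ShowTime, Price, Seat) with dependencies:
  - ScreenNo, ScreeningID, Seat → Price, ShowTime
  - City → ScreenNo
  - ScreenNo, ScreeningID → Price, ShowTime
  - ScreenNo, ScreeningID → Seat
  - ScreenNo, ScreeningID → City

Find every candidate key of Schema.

{City, ScreeningID}, {ScreenNo, ScreeningID}

No FD produces {ScreeningID}, so it must be in every candidate key.
{City, ScreeningID} is a candidate key since {City, ScreeningID}⁺ = {City, Price, ScreenNo, ScreeningID, Seat, ShowTime} covers every attribute.
{ScreenNo, ScreeningID} is a candidate key since {ScreenNo, ScreeningID}⁺ = {City, Price, ScreenNo, ScreeningID, Seat, ShowTime} covers every attribute.
No proper subset of any of these is a key, and no other minimal superkey exists.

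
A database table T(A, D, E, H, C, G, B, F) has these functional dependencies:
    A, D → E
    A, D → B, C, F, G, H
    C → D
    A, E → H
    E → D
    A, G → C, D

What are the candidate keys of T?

{A, C}, {A, D}, {A, E}, {A, G}

Attributes never on any right-hand side: {A} — every candidate key must contain it.
{A, C}⁺ = {A, B, C, D, E, F, G, H} — all of the relation — so {A, C} is a candidate key.
{A, D}⁺ = {A, B, C, D, E, F, G, H} — all of the relation — so {A, D} is a candidate key.
{A, E}⁺ = {A, B, C, D, E, F, G, H} — all of the relation — so {A, E} is a candidate key.
{A, G}⁺ = {A, B, C, D, E, F, G, H} — all of the relation — so {A, G} is a candidate key.
Any other superkey properly contains one of these, so there are no further candidate keys.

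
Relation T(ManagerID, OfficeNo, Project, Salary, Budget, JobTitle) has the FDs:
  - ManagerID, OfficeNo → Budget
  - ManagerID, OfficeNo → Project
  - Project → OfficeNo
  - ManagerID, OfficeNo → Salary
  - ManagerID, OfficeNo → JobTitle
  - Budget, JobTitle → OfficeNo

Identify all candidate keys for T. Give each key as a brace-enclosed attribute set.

No FD produces {ManagerID}, so it must be in every candidate key.
{ManagerID, OfficeNo}⁺ = {Budget, JobTitle, ManagerID, OfficeNo, Project, Salary}, which is every attribute, so {ManagerID, OfficeNo} is a candidate key.
{ManagerID, Project}⁺ = {Budget, JobTitle, ManagerID, OfficeNo, Project, Salary}, which is every attribute, so {ManagerID, Project} is a candidate key.
{Budget, JobTitle, ManagerID}⁺ = {Budget, JobTitle, ManagerID, OfficeNo, Project, Salary}, which is every attribute, so {Budget, JobTitle, ManagerID} is a candidate key.
No proper subset of any of these is a key, and no other minimal superkey exists.

{Budget, JobTitle, ManagerID}, {ManagerID, OfficeNo}, {ManagerID, Project}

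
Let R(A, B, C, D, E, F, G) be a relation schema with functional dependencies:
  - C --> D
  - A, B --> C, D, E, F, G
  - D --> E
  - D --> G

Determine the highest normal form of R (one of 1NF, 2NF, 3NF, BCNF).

2NF

Candidate key: {A, B}. Prime attributes: {A, B}.
C --> D breaks BCNF: {C}⁺ = {C, D, E, G}, so {C} is not a superkey.
C --> D has non-prime {D} on the right and a non-superkey on the left, so 3NF fails.
Checking every proper subset of each key, none determines a non-prime attribute — 2NF is satisfied.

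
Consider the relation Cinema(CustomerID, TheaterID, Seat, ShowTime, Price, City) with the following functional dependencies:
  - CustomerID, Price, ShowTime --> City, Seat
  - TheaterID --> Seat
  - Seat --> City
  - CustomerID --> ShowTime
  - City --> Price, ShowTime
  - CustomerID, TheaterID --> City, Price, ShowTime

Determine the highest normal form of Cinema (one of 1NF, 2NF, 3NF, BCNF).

Candidate key: {CustomerID, TheaterID}. Prime attributes: {CustomerID, TheaterID}.
CustomerID, Price, ShowTime --> City, Seat: {CustomerID, Price, ShowTime}⁺ = {City, CustomerID, Price, Seat, ShowTime}, which is not all of the attributes, so the left side is not a superkey — BCNF is violated.
CustomerID, Price, ShowTime --> City, Seat determines the non-prime attributes {City, Seat} from a non-superkey — 3NF is violated.
{CustomerID} is a proper subset of the key {CustomerID, TheaterID}, and {CustomerID}⁺ contains the non-prime attribute {ShowTime} — a partial dependency, so 2NF is violated.

1NF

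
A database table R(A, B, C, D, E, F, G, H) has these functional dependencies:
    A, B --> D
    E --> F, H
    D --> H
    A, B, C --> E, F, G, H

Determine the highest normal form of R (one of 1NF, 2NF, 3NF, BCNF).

1NF

Candidate key: {A, B, C}. Prime attributes: {A, B, C}.
For A, B --> D we have {A, B}⁺ = {A, B, D, H}; {A, B} is not a superkey, so BCNF fails.
A, B --> D determines the non-prime attribute {D} from a non-superkey — 3NF is violated.
The proper key subset {A, B} of {A, B, C} determines non-prime {D, H}, so the relation is not even in 2NF.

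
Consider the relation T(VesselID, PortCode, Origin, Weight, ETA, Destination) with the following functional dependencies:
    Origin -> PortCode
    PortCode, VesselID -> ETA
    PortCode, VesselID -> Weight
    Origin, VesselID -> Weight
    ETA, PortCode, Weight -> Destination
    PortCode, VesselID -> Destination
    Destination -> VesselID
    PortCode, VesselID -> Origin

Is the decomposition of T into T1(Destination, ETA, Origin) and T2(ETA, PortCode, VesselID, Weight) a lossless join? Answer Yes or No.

No

Common attributes: {ETA}; their closure is {ETA}.
The closure covers neither T1 nor T2 entirely; the join is not lossless.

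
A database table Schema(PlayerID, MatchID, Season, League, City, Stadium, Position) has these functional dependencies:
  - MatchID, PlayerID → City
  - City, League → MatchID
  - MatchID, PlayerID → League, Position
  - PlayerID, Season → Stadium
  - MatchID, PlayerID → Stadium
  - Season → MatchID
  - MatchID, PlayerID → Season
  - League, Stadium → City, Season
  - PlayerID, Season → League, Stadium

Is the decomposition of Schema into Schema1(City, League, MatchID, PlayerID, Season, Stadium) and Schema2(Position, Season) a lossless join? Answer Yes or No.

No

Common attributes: {Season}; their closure is {MatchID, Season}.
Neither Schema1 nor Schema2 is contained in that closure, so the decomposition is lossy.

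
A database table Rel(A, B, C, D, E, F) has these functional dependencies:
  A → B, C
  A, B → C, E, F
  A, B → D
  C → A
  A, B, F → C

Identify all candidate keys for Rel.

{A}, {C}

{A} is a candidate key since {A}⁺ = {A, B, C, D, E, F} covers every attribute.
{C} is a candidate key since {C}⁺ = {A, B, C, D, E, F} covers every attribute.
Any other superkey properly contains one of these, so there are no further candidate keys.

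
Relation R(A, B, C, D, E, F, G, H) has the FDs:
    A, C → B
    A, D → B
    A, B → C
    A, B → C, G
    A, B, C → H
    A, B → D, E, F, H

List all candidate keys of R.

{A, B}, {A, C}, {A, D}

Attributes never on any right-hand side: {A} — every candidate key must contain it.
{A, B}⁺ = {A, B, C, D, E, F, G, H} — all of the relation — so {A, B} is a candidate key.
{A, C}⁺ = {A, B, C, D, E, F, G, H} — all of the relation — so {A, C} is a candidate key.
{A, D}⁺ = {A, B, C, D, E, F, G, H} — all of the relation — so {A, D} is a candidate key.
These are minimal and exhaustive — every other superkey contains one of them.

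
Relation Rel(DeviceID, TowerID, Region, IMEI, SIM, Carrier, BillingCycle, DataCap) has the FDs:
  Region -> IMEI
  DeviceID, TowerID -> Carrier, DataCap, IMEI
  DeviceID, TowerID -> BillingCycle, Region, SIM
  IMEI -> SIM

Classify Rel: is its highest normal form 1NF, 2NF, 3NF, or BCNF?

Candidate key: {DeviceID, TowerID}. Prime attributes: {DeviceID, TowerID}.
For Region -> IMEI we have {Region}⁺ = {IMEI, Region, SIM}; {Region} is not a superkey, so BCNF fails.
Region -> IMEI determines the non-prime attribute {IMEI} from a non-superkey — 3NF is violated.
Checking every proper subset of each key, none determines a non-prime attribute — 2NF is satisfied.

2NF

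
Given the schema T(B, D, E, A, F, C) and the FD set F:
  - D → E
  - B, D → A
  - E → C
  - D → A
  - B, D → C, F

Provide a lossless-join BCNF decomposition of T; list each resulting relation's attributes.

{A, D, E}; {B, D, F}; {C, E}

Candidate key of the original relation: {B, D}.
In {A, B, C, D, E, F}, {D} is not a superkey ({D}⁺ restricted to this set is {A, C, D, E}), so split on D → A, C, E into {A, C, D, E} and {B, D, F}.
In {A, C, D, E}, {E} is not a superkey ({E}⁺ restricted to this set is {C, E}), so split on E → C into {C, E} and {A, D, E}.
{C, E} has no BCNF violation.
{A, D, E} has no BCNF violation.
{B, D, F} has no BCNF violation.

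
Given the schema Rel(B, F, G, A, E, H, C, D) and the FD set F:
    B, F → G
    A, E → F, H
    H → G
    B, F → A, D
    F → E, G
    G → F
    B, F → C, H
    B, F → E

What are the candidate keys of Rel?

{A, B, E}, {B, F}, {B, G}, {B, H}

Attributes never on any right-hand side: {B} — every candidate key must contain it.
{B, F}⁺ = {A, B, C, D, E, F, G, H}, which is every attribute, so {B, F} is a candidate key.
{B, G}⁺ = {A, B, C, D, E, F, G, H}, which is every attribute, so {B, G} is a candidate key.
{B, H}⁺ = {A, B, C, D, E, F, G, H}, which is every attribute, so {B, H} is a candidate key.
{A, B, E}⁺ = {A, B, C, D, E, F, G, H}, which is every attribute, so {A, B, E} is a candidate key.
Any other superkey properly contains one of these, so there are no further candidate keys.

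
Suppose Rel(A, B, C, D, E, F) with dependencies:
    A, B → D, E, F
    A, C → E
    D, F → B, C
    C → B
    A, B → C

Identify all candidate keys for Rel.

No FD produces {A}, so it must be in every candidate key.
{A, B}⁺ = {A, B, C, D, E, F} — all of the relation — so {A, B} is a candidate key.
{A, C}⁺ = {A, B, C, D, E, F} — all of the relation — so {A, C} is a candidate key.
{A, D, F}⁺ = {A, B, C, D, E, F} — all of the relation — so {A, D, F} is a candidate key.
These are minimal and exhaustive — every other superkey contains one of them.

{A, B}, {A, C}, {A, D, F}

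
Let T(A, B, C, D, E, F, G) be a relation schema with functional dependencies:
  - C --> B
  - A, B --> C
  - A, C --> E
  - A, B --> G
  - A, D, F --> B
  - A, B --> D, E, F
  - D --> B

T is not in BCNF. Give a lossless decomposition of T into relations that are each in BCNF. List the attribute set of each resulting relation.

Candidate keys of the original relation: {A, B}, {A, C}, {A, D}.
{A, B, C, D, E, F, G}: {C} determines {B, C} here but is not a superkey — split on C --> B, giving {B, C} and {A, C, D, E, F, G}.
{B, C} has no BCNF violation.
{A, C, D, E, F, G} has no BCNF violation.

{A, C, D, E, F, G}; {B, C}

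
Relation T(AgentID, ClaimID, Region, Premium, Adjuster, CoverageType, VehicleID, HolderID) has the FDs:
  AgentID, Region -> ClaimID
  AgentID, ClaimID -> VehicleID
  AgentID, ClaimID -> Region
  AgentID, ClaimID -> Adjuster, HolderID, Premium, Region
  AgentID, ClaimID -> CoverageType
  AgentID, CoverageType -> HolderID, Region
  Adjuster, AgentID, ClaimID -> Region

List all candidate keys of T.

{AgentID, ClaimID}, {AgentID, CoverageType}, {AgentID, Region}

No FD produces {AgentID}, so it must be in every candidate key.
{AgentID, ClaimID}⁺ = {Adjuster, AgentID, ClaimID, CoverageType, HolderID, Premium, Region, VehicleID}, which is every attribute, so {AgentID, ClaimID} is a candidate key.
{AgentID, CoverageType}⁺ = {Adjuster, AgentID, ClaimID, CoverageType, HolderID, Premium, Region, VehicleID}, which is every attribute, so {AgentID, CoverageType} is a candidate key.
{AgentID, Region}⁺ = {Adjuster, AgentID, ClaimID, CoverageType, HolderID, Premium, Region, VehicleID}, which is every attribute, so {AgentID, Region} is a candidate key.
These are minimal and exhaustive — every other superkey contains one of them.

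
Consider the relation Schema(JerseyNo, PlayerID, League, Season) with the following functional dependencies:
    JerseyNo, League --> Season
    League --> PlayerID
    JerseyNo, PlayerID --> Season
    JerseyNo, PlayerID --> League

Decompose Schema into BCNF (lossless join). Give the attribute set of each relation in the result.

Candidate keys of the original relation: {JerseyNo, League}, {JerseyNo, PlayerID}.
{JerseyNo, League, PlayerID, Season}: {League} determines {League, PlayerID} here but is not a superkey — split on League --> PlayerID, giving {League, PlayerID} and {JerseyNo, League, Season}.
{League, PlayerID}: every determinant is a superkey — BCNF.
{JerseyNo, League, Season}: every determinant is a superkey — BCNF.

{JerseyNo, League, Season}; {League, PlayerID}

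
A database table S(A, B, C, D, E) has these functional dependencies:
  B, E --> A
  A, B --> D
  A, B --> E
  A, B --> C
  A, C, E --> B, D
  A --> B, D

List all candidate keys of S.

{A}⁺ = {A, B, C, D, E} — all of the relation — so {A} is a candidate key.
{B, E}⁺ = {A, B, C, D, E} — all of the relation — so {B, E} is a candidate key.
These are minimal and exhaustive — every other superkey contains one of them.

{A}, {B, E}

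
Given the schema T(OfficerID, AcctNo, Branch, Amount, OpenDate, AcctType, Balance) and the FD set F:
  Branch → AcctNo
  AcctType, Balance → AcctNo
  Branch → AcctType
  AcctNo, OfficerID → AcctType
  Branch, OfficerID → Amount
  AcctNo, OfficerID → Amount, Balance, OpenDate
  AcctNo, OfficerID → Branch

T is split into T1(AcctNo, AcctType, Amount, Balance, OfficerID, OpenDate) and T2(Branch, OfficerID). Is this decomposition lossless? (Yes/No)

No

Common attributes: {OfficerID}; their closure is {OfficerID}.
The closure covers neither T1 nor T2 entirely; the join is not lossless.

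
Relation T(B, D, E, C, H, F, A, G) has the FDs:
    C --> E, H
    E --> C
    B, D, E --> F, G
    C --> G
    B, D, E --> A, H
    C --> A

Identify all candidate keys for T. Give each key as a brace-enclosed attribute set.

Attributes never on any right-hand side: {B, D} — every candidate key must contain all of them.
Closure of {B, C, D} is {A, B, C, D, E, F, G, H}, the whole schema; {B, C, D} is a candidate key.
Closure of {B, D, E} is {A, B, C, D, E, F, G, H}, the whole schema; {B, D, E} is a candidate key.
No proper subset of any of these is a key, and no other minimal superkey exists.

{B, C, D}, {B, D, E}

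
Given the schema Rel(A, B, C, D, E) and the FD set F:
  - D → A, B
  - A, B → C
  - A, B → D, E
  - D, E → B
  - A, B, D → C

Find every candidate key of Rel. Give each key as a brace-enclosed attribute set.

{A, B}, {D}

{D}⁺ = {A, B, C, D, E} — all of the relation — so {D} is a candidate key.
{A, B}⁺ = {A, B, C, D, E} — all of the relation — so {A, B} is a candidate key.
These are minimal and exhaustive — every other superkey contains one of them.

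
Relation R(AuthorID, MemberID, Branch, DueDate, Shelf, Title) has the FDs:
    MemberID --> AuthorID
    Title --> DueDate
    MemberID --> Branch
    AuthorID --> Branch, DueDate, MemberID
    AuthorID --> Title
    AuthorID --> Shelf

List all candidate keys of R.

{AuthorID}, {MemberID}

Closure of {AuthorID} is {AuthorID, Branch, DueDate, MemberID, Shelf, Title}, the whole schema; {AuthorID} is a candidate key.
Closure of {MemberID} is {AuthorID, Branch, DueDate, MemberID, Shelf, Title}, the whole schema; {MemberID} is a candidate key.
These are minimal and exhaustive — every other superkey contains one of them.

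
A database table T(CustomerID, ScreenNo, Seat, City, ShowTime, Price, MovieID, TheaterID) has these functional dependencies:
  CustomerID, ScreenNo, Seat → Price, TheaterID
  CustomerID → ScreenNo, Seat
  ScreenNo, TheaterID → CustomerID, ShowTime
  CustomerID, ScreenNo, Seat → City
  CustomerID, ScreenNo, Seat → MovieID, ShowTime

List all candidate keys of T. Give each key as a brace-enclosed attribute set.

Closure of {CustomerID} is {City, CustomerID, MovieID, Price, ScreenNo, Seat, ShowTime, TheaterID}, the whole schema; {CustomerID} is a candidate key.
Closure of {ScreenNo, TheaterID} is {City, CustomerID, MovieID, Price, ScreenNo, Seat, ShowTime, TheaterID}, the whole schema; {ScreenNo, TheaterID} is a candidate key.
No proper subset of any of these is a key, and no other minimal superkey exists.

{CustomerID}, {ScreenNo, TheaterID}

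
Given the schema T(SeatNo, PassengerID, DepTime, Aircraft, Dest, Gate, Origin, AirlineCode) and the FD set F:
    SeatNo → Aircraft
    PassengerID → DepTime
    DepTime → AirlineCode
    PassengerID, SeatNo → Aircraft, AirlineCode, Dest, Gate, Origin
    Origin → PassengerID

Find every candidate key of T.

No FD produces {SeatNo}, so it must be in every candidate key.
Closure of {Origin, SeatNo} is {Aircraft, AirlineCode, DepTime, Dest, Gate, Origin, PassengerID, SeatNo}, the whole schema; {Origin, SeatNo} is a candidate key.
Closure of {PassengerID, SeatNo} is {Aircraft, AirlineCode, DepTime, Dest, Gate, Origin, PassengerID, SeatNo}, the whole schema; {PassengerID, SeatNo} is a candidate key.
Any other superkey properly contains one of these, so there are no further candidate keys.

{Origin, SeatNo}, {PassengerID, SeatNo}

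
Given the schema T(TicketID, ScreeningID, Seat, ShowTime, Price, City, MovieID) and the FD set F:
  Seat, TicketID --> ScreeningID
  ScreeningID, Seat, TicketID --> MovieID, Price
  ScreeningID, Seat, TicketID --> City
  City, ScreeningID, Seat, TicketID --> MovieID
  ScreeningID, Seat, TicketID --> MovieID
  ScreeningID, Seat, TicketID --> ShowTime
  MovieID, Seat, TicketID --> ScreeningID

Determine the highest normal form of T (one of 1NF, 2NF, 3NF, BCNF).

Candidate key: {Seat, TicketID}. Prime attributes: {Seat, TicketID}.
Every FD has a superkey on the left, so the relation is in BCNF.

BCNF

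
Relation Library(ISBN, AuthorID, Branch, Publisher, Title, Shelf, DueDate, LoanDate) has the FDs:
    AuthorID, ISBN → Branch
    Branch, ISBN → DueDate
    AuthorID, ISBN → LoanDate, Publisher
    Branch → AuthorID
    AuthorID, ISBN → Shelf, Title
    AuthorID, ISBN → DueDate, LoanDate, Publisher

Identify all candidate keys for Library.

Attributes never on any right-hand side: {ISBN} — every candidate key must contain it.
Closure of {AuthorID, ISBN} is {AuthorID, Branch, DueDate, ISBN, LoanDate, Publisher, Shelf, Title}, the whole schema; {AuthorID, ISBN} is a candidate key.
Closure of {Branch, ISBN} is {AuthorID, Branch, DueDate, ISBN, LoanDate, Publisher, Shelf, Title}, the whole schema; {Branch, ISBN} is a candidate key.
No proper subset of any of these is a key, and no other minimal superkey exists.

{AuthorID, ISBN}, {Branch, ISBN}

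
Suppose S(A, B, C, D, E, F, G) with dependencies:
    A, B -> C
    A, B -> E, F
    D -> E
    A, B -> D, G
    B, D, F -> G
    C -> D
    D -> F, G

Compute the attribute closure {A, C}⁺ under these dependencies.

Start with {A, C}.
C -> D applies; add {D} → now {A, C, D}.
D -> F, G applies; add {F, G} → now {A, C, D, F, G}.
D -> E applies; add {E} → now {A, C, D, E, F, G}.
No further FD applies.

{A, C, D, E, F, G}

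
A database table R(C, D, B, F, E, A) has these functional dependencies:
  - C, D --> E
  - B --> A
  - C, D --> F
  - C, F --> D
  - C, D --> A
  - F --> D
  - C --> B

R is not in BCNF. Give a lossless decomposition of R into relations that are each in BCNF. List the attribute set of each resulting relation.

Candidate keys of the original relation: {C, D}, {C, F}.
In {A, B, C, D, E, F}, {B} is not a superkey ({B}⁺ restricted to this set is {A, B}), so split on B --> A into {A, B} and {B, C, D, E, F}.
{A, B} has no BCNF violation.
In {B, C, D, E, F}, {F} is not a superkey ({F}⁺ restricted to this set is {D, F}), so split on F --> D into {D, F} and {B, C, E, F}.
{D, F} has no BCNF violation.
In {B, C, E, F}, {C} is not a superkey ({C}⁺ restricted to this set is {B, C}), so split on C --> B into {B, C} and {C, E, F}.
{B, C} has no BCNF violation.
{C, E, F} has no BCNF violation.

{A, B}; {B, C}; {C, E, F}; {D, F}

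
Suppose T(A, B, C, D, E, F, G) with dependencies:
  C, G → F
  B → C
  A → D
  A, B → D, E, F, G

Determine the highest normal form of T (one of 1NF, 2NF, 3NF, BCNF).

Candidate key: {A, B}. Prime attributes: {A, B}.
C, G → F breaks BCNF: {C, G}⁺ = {C, F, G}, so {C, G} is not a superkey.
C, G → F determines the non-prime attribute {F} from a non-superkey — 3NF is violated.
{A} is a proper subset of the key {A, B}, and {A}⁺ contains the non-prime attribute {D} — a partial dependency, so 2NF is violated.

1NF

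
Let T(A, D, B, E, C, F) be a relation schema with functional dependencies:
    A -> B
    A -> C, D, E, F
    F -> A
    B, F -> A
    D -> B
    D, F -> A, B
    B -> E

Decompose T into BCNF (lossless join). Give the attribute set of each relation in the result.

Candidate keys of the original relation: {A}, {F}.
{A, B, C, D, E, F}: {D} determines {B, D, E} here but is not a superkey — split on D -> B, E, giving {B, D, E} and {A, C, D, F}.
{B, D, E}: {B} determines {B, E} here but is not a superkey — split on B -> E, giving {B, E} and {B, D}.
{B, E} is in BCNF.
{B, D} is in BCNF.
{A, C, D, F} is in BCNF.

{A, C, D, F}; {B, D}; {B, E}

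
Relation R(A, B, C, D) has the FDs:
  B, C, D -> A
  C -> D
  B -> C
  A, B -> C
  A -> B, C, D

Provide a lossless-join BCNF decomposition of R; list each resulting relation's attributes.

Candidate keys of the original relation: {A}, {B}.
In {A, B, C, D}, {C} is not a superkey ({C}⁺ restricted to this set is {C, D}), so split on C -> D into {C, D} and {A, B, C}.
{C, D} has no BCNF violation.
{A, B, C} has no BCNF violation.

{A, B, C}; {C, D}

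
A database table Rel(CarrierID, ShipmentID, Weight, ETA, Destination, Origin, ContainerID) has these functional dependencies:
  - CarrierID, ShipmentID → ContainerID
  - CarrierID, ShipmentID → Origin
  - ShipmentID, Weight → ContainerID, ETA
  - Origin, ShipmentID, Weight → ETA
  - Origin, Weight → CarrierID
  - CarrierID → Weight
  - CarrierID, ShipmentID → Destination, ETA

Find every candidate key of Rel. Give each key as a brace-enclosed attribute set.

{ShipmentID} never appears on the right of any FD, so every key must include it.
{CarrierID, ShipmentID}⁺ = {CarrierID, ContainerID, Destination, ETA, Origin, ShipmentID, Weight}, which is every attribute, so {CarrierID, ShipmentID} is a candidate key.
{Origin, ShipmentID, Weight}⁺ = {CarrierID, ContainerID, Destination, ETA, Origin, ShipmentID, Weight}, which is every attribute, so {Origin, ShipmentID, Weight} is a candidate key.
No proper subset of any of these is a key, and no other minimal superkey exists.

{CarrierID, ShipmentID}, {Origin, ShipmentID, Weight}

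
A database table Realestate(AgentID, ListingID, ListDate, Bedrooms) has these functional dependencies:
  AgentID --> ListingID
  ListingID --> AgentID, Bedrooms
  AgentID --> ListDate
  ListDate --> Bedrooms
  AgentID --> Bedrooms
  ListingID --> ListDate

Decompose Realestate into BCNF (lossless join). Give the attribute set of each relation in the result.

{AgentID, ListDate, ListingID}; {Bedrooms, ListDate}

Candidate keys of the original relation: {AgentID}, {ListingID}.
{AgentID, Bedrooms, ListDate, ListingID}: {ListDate} determines {Bedrooms, ListDate} here but is not a superkey — split on ListDate --> Bedrooms, giving {Bedrooms, ListDate} and {AgentID, ListDate, ListingID}.
{Bedrooms, ListDate} is in BCNF.
{AgentID, ListDate, ListingID} is in BCNF.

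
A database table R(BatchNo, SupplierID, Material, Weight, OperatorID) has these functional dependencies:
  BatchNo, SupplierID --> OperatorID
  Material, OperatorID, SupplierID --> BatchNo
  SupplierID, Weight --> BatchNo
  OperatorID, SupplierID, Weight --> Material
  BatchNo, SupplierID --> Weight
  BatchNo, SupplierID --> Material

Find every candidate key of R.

No FD produces {SupplierID}, so it must be in every candidate key.
{BatchNo, SupplierID}⁺ = {BatchNo, Material, OperatorID, SupplierID, Weight} — all of the relation — so {BatchNo, SupplierID} is a candidate key.
{SupplierID, Weight}⁺ = {BatchNo, Material, OperatorID, SupplierID, Weight} — all of the relation — so {SupplierID, Weight} is a candidate key.
{Material, OperatorID, SupplierID}⁺ = {BatchNo, Material, OperatorID, SupplierID, Weight} — all of the relation — so {Material, OperatorID, SupplierID} is a candidate key.
These are minimal and exhaustive — every other superkey contains one of them.

{BatchNo, SupplierID}, {Material, OperatorID, SupplierID}, {SupplierID, Weight}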